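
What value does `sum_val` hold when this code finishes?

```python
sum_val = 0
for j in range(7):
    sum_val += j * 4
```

Let's trace through this code step by step.

Initialize: sum_val = 0
Entering loop: for j in range(7):

After execution: sum_val = 84
84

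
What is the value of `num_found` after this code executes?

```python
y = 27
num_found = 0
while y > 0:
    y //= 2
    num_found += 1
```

Let's trace through this code step by step.

Initialize: y = 27
Initialize: num_found = 0
Entering loop: while y > 0:

After execution: num_found = 5
5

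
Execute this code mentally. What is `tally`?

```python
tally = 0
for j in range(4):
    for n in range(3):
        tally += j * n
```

Let's trace through this code step by step.

Initialize: tally = 0
Entering loop: for j in range(4):

After execution: tally = 18
18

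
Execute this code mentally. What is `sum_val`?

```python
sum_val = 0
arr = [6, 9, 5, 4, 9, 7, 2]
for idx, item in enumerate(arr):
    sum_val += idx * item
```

Let's trace through this code step by step.

Initialize: sum_val = 0
Initialize: arr = [6, 9, 5, 4, 9, 7, 2]
Entering loop: for idx, item in enumerate(arr):

After execution: sum_val = 114
114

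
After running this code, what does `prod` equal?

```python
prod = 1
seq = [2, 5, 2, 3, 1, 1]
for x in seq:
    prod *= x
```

Let's trace through this code step by step.

Initialize: prod = 1
Initialize: seq = [2, 5, 2, 3, 1, 1]
Entering loop: for x in seq:

After execution: prod = 60
60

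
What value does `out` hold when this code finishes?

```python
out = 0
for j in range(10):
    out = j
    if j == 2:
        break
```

Let's trace through this code step by step.

Initialize: out = 0
Entering loop: for j in range(10):

After execution: out = 2
2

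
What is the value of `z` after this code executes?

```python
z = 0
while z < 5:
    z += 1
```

Let's trace through this code step by step.

Initialize: z = 0
Entering loop: while z < 5:

After execution: z = 5
5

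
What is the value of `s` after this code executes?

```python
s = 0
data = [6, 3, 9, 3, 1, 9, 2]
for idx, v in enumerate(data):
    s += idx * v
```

Let's trace through this code step by step.

Initialize: s = 0
Initialize: data = [6, 3, 9, 3, 1, 9, 2]
Entering loop: for idx, v in enumerate(data):

After execution: s = 91
91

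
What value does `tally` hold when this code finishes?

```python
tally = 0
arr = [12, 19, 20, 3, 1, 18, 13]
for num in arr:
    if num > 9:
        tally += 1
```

Let's trace through this code step by step.

Initialize: tally = 0
Initialize: arr = [12, 19, 20, 3, 1, 18, 13]
Entering loop: for num in arr:

After execution: tally = 5
5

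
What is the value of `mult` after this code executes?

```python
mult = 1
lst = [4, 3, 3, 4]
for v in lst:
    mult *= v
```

Let's trace through this code step by step.

Initialize: mult = 1
Initialize: lst = [4, 3, 3, 4]
Entering loop: for v in lst:

After execution: mult = 144
144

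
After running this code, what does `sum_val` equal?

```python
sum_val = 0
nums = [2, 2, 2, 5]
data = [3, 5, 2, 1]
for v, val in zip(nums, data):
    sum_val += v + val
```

Let's trace through this code step by step.

Initialize: sum_val = 0
Initialize: nums = [2, 2, 2, 5]
Initialize: data = [3, 5, 2, 1]
Entering loop: for v, val in zip(nums, data):

After execution: sum_val = 22
22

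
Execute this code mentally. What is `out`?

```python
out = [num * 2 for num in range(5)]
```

Let's trace through this code step by step.

Initialize: out = [num * 2 for num in range(5)]

After execution: out = [0, 2, 4, 6, 8]
[0, 2, 4, 6, 8]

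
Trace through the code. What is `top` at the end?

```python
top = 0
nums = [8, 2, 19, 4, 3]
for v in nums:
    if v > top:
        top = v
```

Let's trace through this code step by step.

Initialize: top = 0
Initialize: nums = [8, 2, 19, 4, 3]
Entering loop: for v in nums:

After execution: top = 19
19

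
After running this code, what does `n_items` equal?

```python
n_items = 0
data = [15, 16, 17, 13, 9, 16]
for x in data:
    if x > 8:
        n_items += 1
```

Let's trace through this code step by step.

Initialize: n_items = 0
Initialize: data = [15, 16, 17, 13, 9, 16]
Entering loop: for x in data:

After execution: n_items = 6
6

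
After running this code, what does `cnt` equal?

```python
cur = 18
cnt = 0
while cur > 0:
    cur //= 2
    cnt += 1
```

Let's trace through this code step by step.

Initialize: cur = 18
Initialize: cnt = 0
Entering loop: while cur > 0:

After execution: cnt = 5
5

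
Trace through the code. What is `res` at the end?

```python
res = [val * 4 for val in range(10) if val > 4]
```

Let's trace through this code step by step.

Initialize: res = [val * 4 for val in range(10) if val > 4]

After execution: res = [20, 24, 28, 32, 36]
[20, 24, 28, 32, 36]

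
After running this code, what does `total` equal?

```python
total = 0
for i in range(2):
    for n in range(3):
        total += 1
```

Let's trace through this code step by step.

Initialize: total = 0
Entering loop: for i in range(2):

After execution: total = 6
6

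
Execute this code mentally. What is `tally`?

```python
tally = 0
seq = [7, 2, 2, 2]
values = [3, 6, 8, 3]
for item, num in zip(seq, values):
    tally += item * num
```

Let's trace through this code step by step.

Initialize: tally = 0
Initialize: seq = [7, 2, 2, 2]
Initialize: values = [3, 6, 8, 3]
Entering loop: for item, num in zip(seq, values):

After execution: tally = 55
55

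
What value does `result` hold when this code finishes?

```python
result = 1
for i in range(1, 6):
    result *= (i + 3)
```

Let's trace through this code step by step.

Initialize: result = 1
Entering loop: for i in range(1, 6):

After execution: result = 6720
6720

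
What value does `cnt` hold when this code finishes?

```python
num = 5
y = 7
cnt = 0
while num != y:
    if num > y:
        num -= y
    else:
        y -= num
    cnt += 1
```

Let's trace through this code step by step.

Initialize: num = 5
Initialize: y = 7
Initialize: cnt = 0
Entering loop: while num != y:

After execution: cnt = 4
4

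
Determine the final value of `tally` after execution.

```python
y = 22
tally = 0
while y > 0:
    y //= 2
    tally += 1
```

Let's trace through this code step by step.

Initialize: y = 22
Initialize: tally = 0
Entering loop: while y > 0:

After execution: tally = 5
5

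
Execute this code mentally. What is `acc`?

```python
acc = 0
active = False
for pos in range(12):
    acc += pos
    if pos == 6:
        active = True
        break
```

Let's trace through this code step by step.

Initialize: acc = 0
Initialize: active = False
Entering loop: for pos in range(12):

After execution: acc = 21
21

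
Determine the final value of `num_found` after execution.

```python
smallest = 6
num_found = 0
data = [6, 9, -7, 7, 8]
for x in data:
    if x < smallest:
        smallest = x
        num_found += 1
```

Let's trace through this code step by step.

Initialize: smallest = 6
Initialize: num_found = 0
Initialize: data = [6, 9, -7, 7, 8]
Entering loop: for x in data:

After execution: num_found = 1
1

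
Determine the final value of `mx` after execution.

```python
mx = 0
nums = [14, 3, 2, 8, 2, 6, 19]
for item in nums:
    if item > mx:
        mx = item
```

Let's trace through this code step by step.

Initialize: mx = 0
Initialize: nums = [14, 3, 2, 8, 2, 6, 19]
Entering loop: for item in nums:

After execution: mx = 19
19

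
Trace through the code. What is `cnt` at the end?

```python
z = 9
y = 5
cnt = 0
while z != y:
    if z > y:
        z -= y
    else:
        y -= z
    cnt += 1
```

Let's trace through this code step by step.

Initialize: z = 9
Initialize: y = 5
Initialize: cnt = 0
Entering loop: while z != y:

After execution: cnt = 5
5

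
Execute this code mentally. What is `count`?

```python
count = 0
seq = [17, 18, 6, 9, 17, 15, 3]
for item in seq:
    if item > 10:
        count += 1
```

Let's trace through this code step by step.

Initialize: count = 0
Initialize: seq = [17, 18, 6, 9, 17, 15, 3]
Entering loop: for item in seq:

After execution: count = 4
4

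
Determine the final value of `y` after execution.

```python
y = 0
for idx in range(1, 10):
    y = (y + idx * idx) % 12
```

Let's trace through this code step by step.

Initialize: y = 0
Entering loop: for idx in range(1, 10):

After execution: y = 9
9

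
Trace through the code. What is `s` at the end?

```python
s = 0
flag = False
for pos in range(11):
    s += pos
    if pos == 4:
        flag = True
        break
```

Let's trace through this code step by step.

Initialize: s = 0
Initialize: flag = False
Entering loop: for pos in range(11):

After execution: s = 10
10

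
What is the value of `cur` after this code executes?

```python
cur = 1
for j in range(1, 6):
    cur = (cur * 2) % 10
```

Let's trace through this code step by step.

Initialize: cur = 1
Entering loop: for j in range(1, 6):

After execution: cur = 2
2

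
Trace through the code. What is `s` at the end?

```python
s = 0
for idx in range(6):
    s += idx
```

Let's trace through this code step by step.

Initialize: s = 0
Entering loop: for idx in range(6):

After execution: s = 15
15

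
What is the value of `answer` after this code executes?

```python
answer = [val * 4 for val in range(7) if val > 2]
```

Let's trace through this code step by step.

Initialize: answer = [val * 4 for val in range(7) if val > 2]

After execution: answer = [12, 16, 20, 24]
[12, 16, 20, 24]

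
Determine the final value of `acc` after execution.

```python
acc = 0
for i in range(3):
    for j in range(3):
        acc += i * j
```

Let's trace through this code step by step.

Initialize: acc = 0
Entering loop: for i in range(3):

After execution: acc = 9
9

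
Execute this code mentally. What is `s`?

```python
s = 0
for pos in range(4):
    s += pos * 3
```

Let's trace through this code step by step.

Initialize: s = 0
Entering loop: for pos in range(4):

After execution: s = 18
18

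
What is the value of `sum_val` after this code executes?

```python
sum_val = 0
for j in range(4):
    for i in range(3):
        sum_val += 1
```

Let's trace through this code step by step.

Initialize: sum_val = 0
Entering loop: for j in range(4):

After execution: sum_val = 12
12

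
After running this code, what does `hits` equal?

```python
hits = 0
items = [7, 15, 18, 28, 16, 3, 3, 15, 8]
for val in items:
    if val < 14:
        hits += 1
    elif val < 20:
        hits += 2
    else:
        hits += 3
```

Let's trace through this code step by step.

Initialize: hits = 0
Initialize: items = [7, 15, 18, 28, 16, 3, 3, 15, 8]
Entering loop: for val in items:

After execution: hits = 15
15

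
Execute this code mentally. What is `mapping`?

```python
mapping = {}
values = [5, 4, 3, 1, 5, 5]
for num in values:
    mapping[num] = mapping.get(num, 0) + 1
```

Let's trace through this code step by step.

Initialize: mapping = {}
Initialize: values = [5, 4, 3, 1, 5, 5]
Entering loop: for num in values:

After execution: mapping = {5: 3, 4: 1, 3: 1, 1: 1}
{5: 3, 4: 1, 3: 1, 1: 1}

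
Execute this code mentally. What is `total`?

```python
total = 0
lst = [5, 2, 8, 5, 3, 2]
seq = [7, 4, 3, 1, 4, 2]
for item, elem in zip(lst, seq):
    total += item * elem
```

Let's trace through this code step by step.

Initialize: total = 0
Initialize: lst = [5, 2, 8, 5, 3, 2]
Initialize: seq = [7, 4, 3, 1, 4, 2]
Entering loop: for item, elem in zip(lst, seq):

After execution: total = 88
88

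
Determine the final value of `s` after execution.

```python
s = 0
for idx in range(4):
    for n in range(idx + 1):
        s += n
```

Let's trace through this code step by step.

Initialize: s = 0
Entering loop: for idx in range(4):

After execution: s = 10
10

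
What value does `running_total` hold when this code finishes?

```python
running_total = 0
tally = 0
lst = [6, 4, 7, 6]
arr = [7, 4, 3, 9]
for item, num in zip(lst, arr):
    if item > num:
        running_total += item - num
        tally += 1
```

Let's trace through this code step by step.

Initialize: running_total = 0
Initialize: tally = 0
Initialize: lst = [6, 4, 7, 6]
Initialize: arr = [7, 4, 3, 9]
Entering loop: for item, num in zip(lst, arr):

After execution: running_total = 4
4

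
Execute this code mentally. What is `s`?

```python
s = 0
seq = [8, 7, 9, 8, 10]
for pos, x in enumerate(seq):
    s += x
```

Let's trace through this code step by step.

Initialize: s = 0
Initialize: seq = [8, 7, 9, 8, 10]
Entering loop: for pos, x in enumerate(seq):

After execution: s = 42
42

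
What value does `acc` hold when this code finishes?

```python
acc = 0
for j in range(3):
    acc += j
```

Let's trace through this code step by step.

Initialize: acc = 0
Entering loop: for j in range(3):

After execution: acc = 3
3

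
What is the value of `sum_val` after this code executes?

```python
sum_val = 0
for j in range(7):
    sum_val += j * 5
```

Let's trace through this code step by step.

Initialize: sum_val = 0
Entering loop: for j in range(7):

After execution: sum_val = 105
105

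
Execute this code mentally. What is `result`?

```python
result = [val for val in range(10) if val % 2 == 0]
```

Let's trace through this code step by step.

Initialize: result = [val for val in range(10) if val % 2 == 0]

After execution: result = [0, 2, 4, 6, 8]
[0, 2, 4, 6, 8]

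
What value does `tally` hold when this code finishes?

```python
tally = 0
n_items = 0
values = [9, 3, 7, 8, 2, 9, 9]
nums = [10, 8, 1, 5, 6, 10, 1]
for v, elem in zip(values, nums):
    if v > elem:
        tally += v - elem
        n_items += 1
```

Let's trace through this code step by step.

Initialize: tally = 0
Initialize: n_items = 0
Initialize: values = [9, 3, 7, 8, 2, 9, 9]
Initialize: nums = [10, 8, 1, 5, 6, 10, 1]
Entering loop: for v, elem in zip(values, nums):

After execution: tally = 17
17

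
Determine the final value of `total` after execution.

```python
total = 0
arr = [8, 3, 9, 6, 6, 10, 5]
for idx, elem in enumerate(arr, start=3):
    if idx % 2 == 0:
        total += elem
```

Let's trace through this code step by step.

Initialize: total = 0
Initialize: arr = [8, 3, 9, 6, 6, 10, 5]
Entering loop: for idx, elem in enumerate(arr, start=3):

After execution: total = 19
19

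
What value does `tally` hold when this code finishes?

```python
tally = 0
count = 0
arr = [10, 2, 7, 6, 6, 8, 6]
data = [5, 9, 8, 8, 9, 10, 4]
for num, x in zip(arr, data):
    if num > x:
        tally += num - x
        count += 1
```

Let's trace through this code step by step.

Initialize: tally = 0
Initialize: count = 0
Initialize: arr = [10, 2, 7, 6, 6, 8, 6]
Initialize: data = [5, 9, 8, 8, 9, 10, 4]
Entering loop: for num, x in zip(arr, data):

After execution: tally = 7
7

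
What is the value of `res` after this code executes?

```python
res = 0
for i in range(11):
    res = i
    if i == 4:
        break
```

Let's trace through this code step by step.

Initialize: res = 0
Entering loop: for i in range(11):

After execution: res = 4
4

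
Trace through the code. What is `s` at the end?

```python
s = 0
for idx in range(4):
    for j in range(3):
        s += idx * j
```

Let's trace through this code step by step.

Initialize: s = 0
Entering loop: for idx in range(4):

After execution: s = 18
18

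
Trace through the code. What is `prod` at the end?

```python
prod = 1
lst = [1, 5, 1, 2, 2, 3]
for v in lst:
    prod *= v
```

Let's trace through this code step by step.

Initialize: prod = 1
Initialize: lst = [1, 5, 1, 2, 2, 3]
Entering loop: for v in lst:

After execution: prod = 60
60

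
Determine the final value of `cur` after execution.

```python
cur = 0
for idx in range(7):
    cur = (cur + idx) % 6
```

Let's trace through this code step by step.

Initialize: cur = 0
Entering loop: for idx in range(7):

After execution: cur = 3
3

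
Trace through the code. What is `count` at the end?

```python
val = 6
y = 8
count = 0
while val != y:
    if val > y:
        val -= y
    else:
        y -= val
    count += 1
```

Let's trace through this code step by step.

Initialize: val = 6
Initialize: y = 8
Initialize: count = 0
Entering loop: while val != y:

After execution: count = 3
3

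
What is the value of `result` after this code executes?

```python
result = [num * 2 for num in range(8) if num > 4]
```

Let's trace through this code step by step.

Initialize: result = [num * 2 for num in range(8) if num > 4]

After execution: result = [10, 12, 14]
[10, 12, 14]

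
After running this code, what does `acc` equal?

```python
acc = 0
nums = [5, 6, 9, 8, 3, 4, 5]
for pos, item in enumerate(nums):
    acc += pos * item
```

Let's trace through this code step by step.

Initialize: acc = 0
Initialize: nums = [5, 6, 9, 8, 3, 4, 5]
Entering loop: for pos, item in enumerate(nums):

After execution: acc = 110
110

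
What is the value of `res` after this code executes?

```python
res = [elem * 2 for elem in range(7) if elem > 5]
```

Let's trace through this code step by step.

Initialize: res = [elem * 2 for elem in range(7) if elem > 5]

After execution: res = [12]
[12]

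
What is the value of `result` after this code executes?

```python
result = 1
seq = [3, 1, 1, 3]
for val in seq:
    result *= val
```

Let's trace through this code step by step.

Initialize: result = 1
Initialize: seq = [3, 1, 1, 3]
Entering loop: for val in seq:

After execution: result = 9
9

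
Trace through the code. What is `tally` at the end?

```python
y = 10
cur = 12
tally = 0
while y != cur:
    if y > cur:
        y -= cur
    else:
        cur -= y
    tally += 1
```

Let's trace through this code step by step.

Initialize: y = 10
Initialize: cur = 12
Initialize: tally = 0
Entering loop: while y != cur:

After execution: tally = 5
5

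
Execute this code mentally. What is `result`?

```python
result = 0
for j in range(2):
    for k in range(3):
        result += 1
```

Let's trace through this code step by step.

Initialize: result = 0
Entering loop: for j in range(2):

After execution: result = 6
6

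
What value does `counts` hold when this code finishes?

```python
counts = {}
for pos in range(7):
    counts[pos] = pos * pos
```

Let's trace through this code step by step.

Initialize: counts = {}
Entering loop: for pos in range(7):

After execution: counts = {0: 0, 1: 1, 2: 4, 3: 9, 4: 16, 5: 25, 6: 36}
{0: 0, 1: 1, 2: 4, 3: 9, 4: 16, 5: 25, 6: 36}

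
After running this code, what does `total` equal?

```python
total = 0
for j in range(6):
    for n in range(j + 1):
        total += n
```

Let's trace through this code step by step.

Initialize: total = 0
Entering loop: for j in range(6):

After execution: total = 35
35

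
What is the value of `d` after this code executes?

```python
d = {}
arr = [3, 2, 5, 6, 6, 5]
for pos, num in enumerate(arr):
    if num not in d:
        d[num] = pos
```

Let's trace through this code step by step.

Initialize: d = {}
Initialize: arr = [3, 2, 5, 6, 6, 5]
Entering loop: for pos, num in enumerate(arr):

After execution: d = {3: 0, 2: 1, 5: 2, 6: 3}
{3: 0, 2: 1, 5: 2, 6: 3}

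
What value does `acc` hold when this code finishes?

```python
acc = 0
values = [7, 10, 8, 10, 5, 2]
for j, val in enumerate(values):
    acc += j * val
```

Let's trace through this code step by step.

Initialize: acc = 0
Initialize: values = [7, 10, 8, 10, 5, 2]
Entering loop: for j, val in enumerate(values):

After execution: acc = 86
86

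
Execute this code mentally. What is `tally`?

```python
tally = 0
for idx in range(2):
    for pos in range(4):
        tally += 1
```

Let's trace through this code step by step.

Initialize: tally = 0
Entering loop: for idx in range(2):

After execution: tally = 8
8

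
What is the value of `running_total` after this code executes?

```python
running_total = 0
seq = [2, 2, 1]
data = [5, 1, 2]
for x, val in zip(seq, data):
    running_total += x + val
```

Let's trace through this code step by step.

Initialize: running_total = 0
Initialize: seq = [2, 2, 1]
Initialize: data = [5, 1, 2]
Entering loop: for x, val in zip(seq, data):

After execution: running_total = 13
13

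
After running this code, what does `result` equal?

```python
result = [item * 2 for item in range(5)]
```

Let's trace through this code step by step.

Initialize: result = [item * 2 for item in range(5)]

After execution: result = [0, 2, 4, 6, 8]
[0, 2, 4, 6, 8]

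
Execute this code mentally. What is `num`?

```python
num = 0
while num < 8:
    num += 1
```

Let's trace through this code step by step.

Initialize: num = 0
Entering loop: while num < 8:

After execution: num = 8
8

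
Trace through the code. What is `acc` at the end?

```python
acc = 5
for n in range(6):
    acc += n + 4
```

Let's trace through this code step by step.

Initialize: acc = 5
Entering loop: for n in range(6):

After execution: acc = 44
44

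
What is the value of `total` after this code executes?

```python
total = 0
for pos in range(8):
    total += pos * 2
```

Let's trace through this code step by step.

Initialize: total = 0
Entering loop: for pos in range(8):

After execution: total = 56
56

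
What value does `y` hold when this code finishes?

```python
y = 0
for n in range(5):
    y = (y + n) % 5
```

Let's trace through this code step by step.

Initialize: y = 0
Entering loop: for n in range(5):

After execution: y = 0
0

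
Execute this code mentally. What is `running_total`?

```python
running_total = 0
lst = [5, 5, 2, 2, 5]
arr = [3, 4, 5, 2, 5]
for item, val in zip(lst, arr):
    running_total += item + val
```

Let's trace through this code step by step.

Initialize: running_total = 0
Initialize: lst = [5, 5, 2, 2, 5]
Initialize: arr = [3, 4, 5, 2, 5]
Entering loop: for item, val in zip(lst, arr):

After execution: running_total = 38
38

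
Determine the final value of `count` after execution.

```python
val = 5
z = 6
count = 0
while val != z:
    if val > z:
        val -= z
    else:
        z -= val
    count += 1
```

Let's trace through this code step by step.

Initialize: val = 5
Initialize: z = 6
Initialize: count = 0
Entering loop: while val != z:

After execution: count = 5
5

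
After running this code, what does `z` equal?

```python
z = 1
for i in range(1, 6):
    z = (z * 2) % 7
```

Let's trace through this code step by step.

Initialize: z = 1
Entering loop: for i in range(1, 6):

After execution: z = 4
4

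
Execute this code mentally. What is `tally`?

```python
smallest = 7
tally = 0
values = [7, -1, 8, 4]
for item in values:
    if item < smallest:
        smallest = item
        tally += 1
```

Let's trace through this code step by step.

Initialize: smallest = 7
Initialize: tally = 0
Initialize: values = [7, -1, 8, 4]
Entering loop: for item in values:

After execution: tally = 1
1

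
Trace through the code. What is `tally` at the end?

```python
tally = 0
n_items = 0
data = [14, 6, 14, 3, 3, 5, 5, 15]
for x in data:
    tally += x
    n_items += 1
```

Let's trace through this code step by step.

Initialize: tally = 0
Initialize: n_items = 0
Initialize: data = [14, 6, 14, 3, 3, 5, 5, 15]
Entering loop: for x in data:

After execution: tally = 65
65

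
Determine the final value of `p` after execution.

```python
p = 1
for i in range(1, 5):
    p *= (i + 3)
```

Let's trace through this code step by step.

Initialize: p = 1
Entering loop: for i in range(1, 5):

After execution: p = 840
840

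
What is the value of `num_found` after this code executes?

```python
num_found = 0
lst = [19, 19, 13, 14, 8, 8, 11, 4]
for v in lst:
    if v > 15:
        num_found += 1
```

Let's trace through this code step by step.

Initialize: num_found = 0
Initialize: lst = [19, 19, 13, 14, 8, 8, 11, 4]
Entering loop: for v in lst:

After execution: num_found = 2
2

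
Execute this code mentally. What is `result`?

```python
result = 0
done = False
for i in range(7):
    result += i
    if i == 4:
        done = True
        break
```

Let's trace through this code step by step.

Initialize: result = 0
Initialize: done = False
Entering loop: for i in range(7):

After execution: result = 10
10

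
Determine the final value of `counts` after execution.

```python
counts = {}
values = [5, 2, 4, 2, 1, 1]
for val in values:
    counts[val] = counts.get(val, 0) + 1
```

Let's trace through this code step by step.

Initialize: counts = {}
Initialize: values = [5, 2, 4, 2, 1, 1]
Entering loop: for val in values:

After execution: counts = {5: 1, 2: 2, 4: 1, 1: 2}
{5: 1, 2: 2, 4: 1, 1: 2}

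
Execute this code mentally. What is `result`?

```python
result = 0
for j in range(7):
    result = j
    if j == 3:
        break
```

Let's trace through this code step by step.

Initialize: result = 0
Entering loop: for j in range(7):

After execution: result = 3
3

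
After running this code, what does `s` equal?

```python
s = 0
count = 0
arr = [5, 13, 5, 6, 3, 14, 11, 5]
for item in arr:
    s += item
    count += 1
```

Let's trace through this code step by step.

Initialize: s = 0
Initialize: count = 0
Initialize: arr = [5, 13, 5, 6, 3, 14, 11, 5]
Entering loop: for item in arr:

After execution: s = 62
62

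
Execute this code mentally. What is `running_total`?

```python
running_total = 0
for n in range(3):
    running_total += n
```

Let's trace through this code step by step.

Initialize: running_total = 0
Entering loop: for n in range(3):

After execution: running_total = 3
3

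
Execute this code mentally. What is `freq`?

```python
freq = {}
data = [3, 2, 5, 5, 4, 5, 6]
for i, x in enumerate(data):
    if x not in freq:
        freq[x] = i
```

Let's trace through this code step by step.

Initialize: freq = {}
Initialize: data = [3, 2, 5, 5, 4, 5, 6]
Entering loop: for i, x in enumerate(data):

After execution: freq = {3: 0, 2: 1, 5: 2, 4: 4, 6: 6}
{3: 0, 2: 1, 5: 2, 4: 4, 6: 6}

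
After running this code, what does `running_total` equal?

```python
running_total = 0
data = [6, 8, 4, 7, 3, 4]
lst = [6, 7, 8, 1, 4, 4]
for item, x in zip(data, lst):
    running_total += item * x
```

Let's trace through this code step by step.

Initialize: running_total = 0
Initialize: data = [6, 8, 4, 7, 3, 4]
Initialize: lst = [6, 7, 8, 1, 4, 4]
Entering loop: for item, x in zip(data, lst):

After execution: running_total = 159
159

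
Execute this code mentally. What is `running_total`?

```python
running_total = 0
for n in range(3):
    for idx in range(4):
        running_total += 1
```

Let's trace through this code step by step.

Initialize: running_total = 0
Entering loop: for n in range(3):

After execution: running_total = 12
12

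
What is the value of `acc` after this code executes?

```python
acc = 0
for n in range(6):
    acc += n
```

Let's trace through this code step by step.

Initialize: acc = 0
Entering loop: for n in range(6):

After execution: acc = 15
15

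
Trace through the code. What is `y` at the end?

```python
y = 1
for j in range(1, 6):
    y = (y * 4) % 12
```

Let's trace through this code step by step.

Initialize: y = 1
Entering loop: for j in range(1, 6):

After execution: y = 4
4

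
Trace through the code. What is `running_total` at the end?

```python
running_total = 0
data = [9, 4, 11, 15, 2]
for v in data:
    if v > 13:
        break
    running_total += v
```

Let's trace through this code step by step.

Initialize: running_total = 0
Initialize: data = [9, 4, 11, 15, 2]
Entering loop: for v in data:

After execution: running_total = 24
24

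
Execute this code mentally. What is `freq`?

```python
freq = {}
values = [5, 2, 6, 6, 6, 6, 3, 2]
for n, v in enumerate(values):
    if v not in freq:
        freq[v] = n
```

Let's trace through this code step by step.

Initialize: freq = {}
Initialize: values = [5, 2, 6, 6, 6, 6, 3, 2]
Entering loop: for n, v in enumerate(values):

After execution: freq = {5: 0, 2: 1, 6: 2, 3: 6}
{5: 0, 2: 1, 6: 2, 3: 6}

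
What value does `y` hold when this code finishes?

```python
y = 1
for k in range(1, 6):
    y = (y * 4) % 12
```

Let's trace through this code step by step.

Initialize: y = 1
Entering loop: for k in range(1, 6):

After execution: y = 4
4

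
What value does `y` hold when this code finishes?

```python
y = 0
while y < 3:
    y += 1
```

Let's trace through this code step by step.

Initialize: y = 0
Entering loop: while y < 3:

After execution: y = 3
3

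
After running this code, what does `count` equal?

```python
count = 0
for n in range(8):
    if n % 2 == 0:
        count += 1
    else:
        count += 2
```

Let's trace through this code step by step.

Initialize: count = 0
Entering loop: for n in range(8):

After execution: count = 12
12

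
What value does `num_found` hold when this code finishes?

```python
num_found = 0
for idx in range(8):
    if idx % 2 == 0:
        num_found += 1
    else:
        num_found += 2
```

Let's trace through this code step by step.

Initialize: num_found = 0
Entering loop: for idx in range(8):

After execution: num_found = 12
12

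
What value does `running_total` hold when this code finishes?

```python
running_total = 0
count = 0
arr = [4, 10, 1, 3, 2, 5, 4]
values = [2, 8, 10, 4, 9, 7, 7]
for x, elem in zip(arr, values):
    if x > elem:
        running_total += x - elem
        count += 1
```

Let's trace through this code step by step.

Initialize: running_total = 0
Initialize: count = 0
Initialize: arr = [4, 10, 1, 3, 2, 5, 4]
Initialize: values = [2, 8, 10, 4, 9, 7, 7]
Entering loop: for x, elem in zip(arr, values):

After execution: running_total = 4
4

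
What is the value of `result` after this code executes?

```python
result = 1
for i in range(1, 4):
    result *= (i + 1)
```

Let's trace through this code step by step.

Initialize: result = 1
Entering loop: for i in range(1, 4):

After execution: result = 24
24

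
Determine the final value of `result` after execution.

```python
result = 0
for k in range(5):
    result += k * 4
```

Let's trace through this code step by step.

Initialize: result = 0
Entering loop: for k in range(5):

After execution: result = 40
40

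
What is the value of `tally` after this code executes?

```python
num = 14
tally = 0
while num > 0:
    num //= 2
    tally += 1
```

Let's trace through this code step by step.

Initialize: num = 14
Initialize: tally = 0
Entering loop: while num > 0:

After execution: tally = 4
4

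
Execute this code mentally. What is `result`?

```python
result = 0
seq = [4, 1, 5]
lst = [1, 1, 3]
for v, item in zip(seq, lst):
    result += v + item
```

Let's trace through this code step by step.

Initialize: result = 0
Initialize: seq = [4, 1, 5]
Initialize: lst = [1, 1, 3]
Entering loop: for v, item in zip(seq, lst):

After execution: result = 15
15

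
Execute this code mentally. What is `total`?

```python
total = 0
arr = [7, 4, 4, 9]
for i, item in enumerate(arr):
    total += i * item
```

Let's trace through this code step by step.

Initialize: total = 0
Initialize: arr = [7, 4, 4, 9]
Entering loop: for i, item in enumerate(arr):

After execution: total = 39
39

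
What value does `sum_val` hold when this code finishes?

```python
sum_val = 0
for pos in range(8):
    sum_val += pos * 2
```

Let's trace through this code step by step.

Initialize: sum_val = 0
Entering loop: for pos in range(8):

After execution: sum_val = 56
56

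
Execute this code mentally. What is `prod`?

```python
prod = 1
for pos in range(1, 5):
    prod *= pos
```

Let's trace through this code step by step.

Initialize: prod = 1
Entering loop: for pos in range(1, 5):

After execution: prod = 24
24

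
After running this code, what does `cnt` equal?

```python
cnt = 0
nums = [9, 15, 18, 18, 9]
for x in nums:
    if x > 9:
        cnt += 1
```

Let's trace through this code step by step.

Initialize: cnt = 0
Initialize: nums = [9, 15, 18, 18, 9]
Entering loop: for x in nums:

After execution: cnt = 3
3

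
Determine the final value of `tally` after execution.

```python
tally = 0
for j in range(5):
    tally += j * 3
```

Let's trace through this code step by step.

Initialize: tally = 0
Entering loop: for j in range(5):

After execution: tally = 30
30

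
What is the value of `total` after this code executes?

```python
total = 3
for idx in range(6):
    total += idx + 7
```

Let's trace through this code step by step.

Initialize: total = 3
Entering loop: for idx in range(6):

After execution: total = 60
60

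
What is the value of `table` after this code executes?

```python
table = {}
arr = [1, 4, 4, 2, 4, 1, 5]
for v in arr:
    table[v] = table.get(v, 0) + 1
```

Let's trace through this code step by step.

Initialize: table = {}
Initialize: arr = [1, 4, 4, 2, 4, 1, 5]
Entering loop: for v in arr:

After execution: table = {1: 2, 4: 3, 2: 1, 5: 1}
{1: 2, 4: 3, 2: 1, 5: 1}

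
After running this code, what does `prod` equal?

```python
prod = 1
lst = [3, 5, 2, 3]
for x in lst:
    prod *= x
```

Let's trace through this code step by step.

Initialize: prod = 1
Initialize: lst = [3, 5, 2, 3]
Entering loop: for x in lst:

After execution: prod = 90
90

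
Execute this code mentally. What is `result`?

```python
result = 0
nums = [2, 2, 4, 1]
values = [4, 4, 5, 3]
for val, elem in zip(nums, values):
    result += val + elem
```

Let's trace through this code step by step.

Initialize: result = 0
Initialize: nums = [2, 2, 4, 1]
Initialize: values = [4, 4, 5, 3]
Entering loop: for val, elem in zip(nums, values):

After execution: result = 25
25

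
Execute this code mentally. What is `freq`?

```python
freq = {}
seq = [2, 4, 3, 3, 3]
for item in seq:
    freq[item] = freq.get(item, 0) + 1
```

Let's trace through this code step by step.

Initialize: freq = {}
Initialize: seq = [2, 4, 3, 3, 3]
Entering loop: for item in seq:

After execution: freq = {2: 1, 4: 1, 3: 3}
{2: 1, 4: 1, 3: 3}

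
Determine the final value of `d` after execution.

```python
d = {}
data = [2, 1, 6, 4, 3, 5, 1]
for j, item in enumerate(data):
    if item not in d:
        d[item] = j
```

Let's trace through this code step by step.

Initialize: d = {}
Initialize: data = [2, 1, 6, 4, 3, 5, 1]
Entering loop: for j, item in enumerate(data):

After execution: d = {2: 0, 1: 1, 6: 2, 4: 3, 3: 4, 5: 5}
{2: 0, 1: 1, 6: 2, 4: 3, 3: 4, 5: 5}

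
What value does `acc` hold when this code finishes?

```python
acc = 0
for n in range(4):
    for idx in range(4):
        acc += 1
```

Let's trace through this code step by step.

Initialize: acc = 0
Entering loop: for n in range(4):

After execution: acc = 16
16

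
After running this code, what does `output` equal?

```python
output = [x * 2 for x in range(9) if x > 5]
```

Let's trace through this code step by step.

Initialize: output = [x * 2 for x in range(9) if x > 5]

After execution: output = [12, 14, 16]
[12, 14, 16]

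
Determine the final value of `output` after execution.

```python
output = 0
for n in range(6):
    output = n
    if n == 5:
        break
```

Let's trace through this code step by step.

Initialize: output = 0
Entering loop: for n in range(6):

After execution: output = 5
5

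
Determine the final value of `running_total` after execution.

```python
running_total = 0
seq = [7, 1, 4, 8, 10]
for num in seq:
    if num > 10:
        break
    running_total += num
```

Let's trace through this code step by step.

Initialize: running_total = 0
Initialize: seq = [7, 1, 4, 8, 10]
Entering loop: for num in seq:

After execution: running_total = 30
30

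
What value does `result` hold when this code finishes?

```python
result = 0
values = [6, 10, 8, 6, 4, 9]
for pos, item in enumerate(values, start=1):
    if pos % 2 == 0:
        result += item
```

Let's trace through this code step by step.

Initialize: result = 0
Initialize: values = [6, 10, 8, 6, 4, 9]
Entering loop: for pos, item in enumerate(values, start=1):

After execution: result = 25
25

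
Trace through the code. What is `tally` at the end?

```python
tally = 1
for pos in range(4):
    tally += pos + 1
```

Let's trace through this code step by step.

Initialize: tally = 1
Entering loop: for pos in range(4):

After execution: tally = 11
11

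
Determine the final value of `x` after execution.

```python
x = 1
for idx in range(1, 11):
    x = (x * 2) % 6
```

Let's trace through this code step by step.

Initialize: x = 1
Entering loop: for idx in range(1, 11):

After execution: x = 4
4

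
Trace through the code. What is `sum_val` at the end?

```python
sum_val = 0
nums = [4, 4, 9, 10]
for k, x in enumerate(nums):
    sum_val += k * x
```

Let's trace through this code step by step.

Initialize: sum_val = 0
Initialize: nums = [4, 4, 9, 10]
Entering loop: for k, x in enumerate(nums):

After execution: sum_val = 52
52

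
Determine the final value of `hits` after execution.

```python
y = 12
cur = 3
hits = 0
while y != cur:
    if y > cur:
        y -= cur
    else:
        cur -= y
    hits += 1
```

Let's trace through this code step by step.

Initialize: y = 12
Initialize: cur = 3
Initialize: hits = 0
Entering loop: while y != cur:

After execution: hits = 3
3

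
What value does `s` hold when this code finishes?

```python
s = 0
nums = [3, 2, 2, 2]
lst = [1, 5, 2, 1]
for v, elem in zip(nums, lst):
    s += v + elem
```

Let's trace through this code step by step.

Initialize: s = 0
Initialize: nums = [3, 2, 2, 2]
Initialize: lst = [1, 5, 2, 1]
Entering loop: for v, elem in zip(nums, lst):

After execution: s = 18
18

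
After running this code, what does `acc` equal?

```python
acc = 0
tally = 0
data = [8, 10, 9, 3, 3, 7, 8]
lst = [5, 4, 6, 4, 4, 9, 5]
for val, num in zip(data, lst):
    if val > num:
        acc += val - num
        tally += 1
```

Let's trace through this code step by step.

Initialize: acc = 0
Initialize: tally = 0
Initialize: data = [8, 10, 9, 3, 3, 7, 8]
Initialize: lst = [5, 4, 6, 4, 4, 9, 5]
Entering loop: for val, num in zip(data, lst):

After execution: acc = 15
15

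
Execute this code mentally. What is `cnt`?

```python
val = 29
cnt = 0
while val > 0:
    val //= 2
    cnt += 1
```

Let's trace through this code step by step.

Initialize: val = 29
Initialize: cnt = 0
Entering loop: while val > 0:

After execution: cnt = 5
5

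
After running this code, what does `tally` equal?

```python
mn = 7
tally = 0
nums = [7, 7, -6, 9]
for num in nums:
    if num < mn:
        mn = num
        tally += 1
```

Let's trace through this code step by step.

Initialize: mn = 7
Initialize: tally = 0
Initialize: nums = [7, 7, -6, 9]
Entering loop: for num in nums:

After execution: tally = 1
1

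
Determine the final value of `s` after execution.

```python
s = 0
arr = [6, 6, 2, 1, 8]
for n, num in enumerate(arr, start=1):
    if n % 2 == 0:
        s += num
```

Let's trace through this code step by step.

Initialize: s = 0
Initialize: arr = [6, 6, 2, 1, 8]
Entering loop: for n, num in enumerate(arr, start=1):

After execution: s = 7
7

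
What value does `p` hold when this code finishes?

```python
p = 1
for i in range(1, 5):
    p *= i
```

Let's trace through this code step by step.

Initialize: p = 1
Entering loop: for i in range(1, 5):

After execution: p = 24
24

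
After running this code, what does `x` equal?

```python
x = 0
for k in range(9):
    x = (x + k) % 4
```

Let's trace through this code step by step.

Initialize: x = 0
Entering loop: for k in range(9):

After execution: x = 0
0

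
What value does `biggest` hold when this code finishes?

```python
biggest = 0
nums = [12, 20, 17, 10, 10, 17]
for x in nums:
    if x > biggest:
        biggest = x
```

Let's trace through this code step by step.

Initialize: biggest = 0
Initialize: nums = [12, 20, 17, 10, 10, 17]
Entering loop: for x in nums:

After execution: biggest = 20
20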